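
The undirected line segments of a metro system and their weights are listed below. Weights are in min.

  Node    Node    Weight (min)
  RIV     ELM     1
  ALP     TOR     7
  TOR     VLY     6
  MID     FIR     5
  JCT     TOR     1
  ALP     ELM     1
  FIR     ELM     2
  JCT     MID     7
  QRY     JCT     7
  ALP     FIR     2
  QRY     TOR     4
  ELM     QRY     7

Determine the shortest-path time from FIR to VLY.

15 min

Shortest distances from FIR:
FIR: 0
ELM: 2  (via FIR)
ALP: 2  (via FIR)
RIV: 3  (via ELM)
MID: 5  (via FIR)
QRY: 9  (via ELM)
TOR: 9  (via ALP)
JCT: 10  (via TOR)
VLY: 15  (via TOR)
Shortest route: FIR → ALP → TOR → VLY = 15 min.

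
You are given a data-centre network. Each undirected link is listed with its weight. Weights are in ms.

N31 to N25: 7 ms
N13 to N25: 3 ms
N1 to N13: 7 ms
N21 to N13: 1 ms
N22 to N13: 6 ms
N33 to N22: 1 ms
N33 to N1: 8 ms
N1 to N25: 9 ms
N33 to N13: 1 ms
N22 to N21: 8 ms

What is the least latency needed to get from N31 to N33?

11 ms

Enumerating some paths:
N31 → N25 → N13 → N21 → N22 → N33: 7+3+1+8+1 = 20
N31 → N25 → N13 → N33: 7+3+1 = 11
N31 → N25 → N1 → N13 → N33: 7+9+7+1 = 24
N31 → N25 → N13 → N22 → N33: 7+3+6+1 = 17
The minimum is 11 ms via N31 → N25 → N13 → N33.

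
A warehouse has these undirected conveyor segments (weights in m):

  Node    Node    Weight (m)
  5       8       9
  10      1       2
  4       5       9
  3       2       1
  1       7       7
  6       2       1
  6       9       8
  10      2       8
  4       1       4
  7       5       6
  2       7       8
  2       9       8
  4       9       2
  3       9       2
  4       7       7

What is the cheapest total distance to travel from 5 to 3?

13 m

Enumerating some paths:
5 → 4 → 9 → 3: 9+2+2 = 13
5 → 7 → 2 → 3: 6+8+1 = 15
Cheapest is 5 → 4 → 9 → 3 at 13 m.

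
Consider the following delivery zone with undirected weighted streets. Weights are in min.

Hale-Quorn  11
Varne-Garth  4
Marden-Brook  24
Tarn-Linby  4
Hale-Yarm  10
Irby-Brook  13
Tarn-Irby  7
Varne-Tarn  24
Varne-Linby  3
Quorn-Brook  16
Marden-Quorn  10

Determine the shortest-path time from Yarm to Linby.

61 min

Shortest distances from Yarm:
Yarm: 0
Hale: 10  (via Yarm)
Quorn: 21  (via Hale)
Marden: 31  (via Quorn)
Brook: 37  (via Quorn)
Irby: 50  (via Brook)
Tarn: 57  (via Irby)
Linby: 61  (via Tarn)
Shortest route: Yarm–Hale–Quorn–Brook–Irby–Tarn–Linby = 61 min.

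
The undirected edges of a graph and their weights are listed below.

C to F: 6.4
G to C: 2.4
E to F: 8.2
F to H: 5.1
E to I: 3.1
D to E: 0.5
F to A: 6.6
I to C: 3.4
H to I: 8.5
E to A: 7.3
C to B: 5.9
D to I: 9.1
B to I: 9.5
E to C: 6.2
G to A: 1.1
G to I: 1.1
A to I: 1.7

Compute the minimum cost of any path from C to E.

6.2

Running Dijkstra from C:
C: 0
G: 2.4  (via C)
I: 3.4  (via C)
A: 3.5  (via G)
B: 5.9  (via C)
E: 6.2  (via C)
Shortest route: C → E = 6.2.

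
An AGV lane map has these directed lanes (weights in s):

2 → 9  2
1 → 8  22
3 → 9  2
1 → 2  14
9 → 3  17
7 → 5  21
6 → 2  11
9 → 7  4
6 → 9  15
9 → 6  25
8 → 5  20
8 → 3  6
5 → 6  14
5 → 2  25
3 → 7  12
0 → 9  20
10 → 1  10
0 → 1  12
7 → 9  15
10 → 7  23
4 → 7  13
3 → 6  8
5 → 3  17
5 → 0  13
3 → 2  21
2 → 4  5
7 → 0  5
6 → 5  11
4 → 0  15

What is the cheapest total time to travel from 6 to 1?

34 s

Compare a few routes:
6 - 2 - 9 - 7 - 0 - 1: 11+2+4+5+12 = 34
6 - 5 - 0 - 1: 11+13+12 = 36
6 - 9 - 7 - 0 - 1: 15+4+5+12 = 36
6 - 2 - 4 - 0 - 1: 11+5+15+12 = 43
The minimum is 34 s via 6 - 2 - 9 - 7 - 0 - 1.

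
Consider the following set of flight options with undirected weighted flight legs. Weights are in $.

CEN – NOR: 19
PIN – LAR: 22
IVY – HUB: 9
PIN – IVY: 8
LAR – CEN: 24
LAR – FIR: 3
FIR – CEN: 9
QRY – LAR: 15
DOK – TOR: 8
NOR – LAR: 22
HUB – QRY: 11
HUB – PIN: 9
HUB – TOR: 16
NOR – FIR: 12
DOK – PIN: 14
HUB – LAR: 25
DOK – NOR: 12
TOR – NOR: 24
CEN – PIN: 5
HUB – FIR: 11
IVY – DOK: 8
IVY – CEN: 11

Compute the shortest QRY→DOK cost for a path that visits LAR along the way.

$42

Shortest QRY→LAR: QRY–LAR = 15
Best LAR to DOK: LAR–FIR–NOR–DOK costing 27
Total via LAR: 15 + 27 = $42.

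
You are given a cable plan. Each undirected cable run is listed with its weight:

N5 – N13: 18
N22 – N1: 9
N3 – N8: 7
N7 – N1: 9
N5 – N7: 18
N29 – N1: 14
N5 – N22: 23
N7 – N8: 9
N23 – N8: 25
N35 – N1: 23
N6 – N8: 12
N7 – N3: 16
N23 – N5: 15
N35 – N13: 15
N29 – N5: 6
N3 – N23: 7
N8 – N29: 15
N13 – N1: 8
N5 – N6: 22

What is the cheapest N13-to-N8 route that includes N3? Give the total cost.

40

Shortest N13→N3: N13–N1–N7–N3 = 33
Shortest N3→N8: N3–N8 = 7
Total via N3: 33 + 7 = 40.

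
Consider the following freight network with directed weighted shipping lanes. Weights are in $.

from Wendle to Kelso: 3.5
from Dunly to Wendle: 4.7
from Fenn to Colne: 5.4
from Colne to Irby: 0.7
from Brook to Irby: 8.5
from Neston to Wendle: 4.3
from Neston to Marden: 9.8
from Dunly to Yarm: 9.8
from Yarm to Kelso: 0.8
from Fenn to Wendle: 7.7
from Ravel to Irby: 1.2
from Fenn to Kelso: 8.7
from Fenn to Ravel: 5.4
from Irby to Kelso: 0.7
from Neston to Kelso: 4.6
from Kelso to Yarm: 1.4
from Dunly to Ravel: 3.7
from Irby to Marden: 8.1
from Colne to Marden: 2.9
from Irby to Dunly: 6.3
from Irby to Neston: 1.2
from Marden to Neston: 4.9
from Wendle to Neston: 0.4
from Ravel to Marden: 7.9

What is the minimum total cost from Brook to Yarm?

$10.6

Compare a few routes:
Brook → Irby → Kelso → Yarm: 8.5+0.7+1.4 = 10.6
Brook → Irby → Neston → Wendle → Kelso → Yarm: 8.5+1.2+4.3+3.5+1.4 = 18.9
Brook → Irby → Dunly → Wendle → Kelso → Yarm: 8.5+6.3+4.7+3.5+1.4 = 24.4
Brook → Irby → Neston → Kelso → Yarm: 8.5+1.2+4.6+1.4 = 15.7
The minimum is $10.6 via Brook → Irby → Kelso → Yarm.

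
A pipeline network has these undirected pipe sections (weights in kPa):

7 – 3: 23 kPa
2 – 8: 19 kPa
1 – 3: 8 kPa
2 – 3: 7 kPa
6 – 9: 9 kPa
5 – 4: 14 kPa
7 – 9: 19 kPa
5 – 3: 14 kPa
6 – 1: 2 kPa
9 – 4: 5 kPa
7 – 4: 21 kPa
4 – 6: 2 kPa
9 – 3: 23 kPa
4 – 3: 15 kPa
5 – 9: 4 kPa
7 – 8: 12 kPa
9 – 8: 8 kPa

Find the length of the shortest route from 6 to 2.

17 kPa

Settle nodes by increasing distance from 6:
6: 0
1: 2  (via 6)
4: 2  (via 6)
9: 7  (via 4)
3: 10  (via 1)
5: 11  (via 9)
8: 15  (via 9)
2: 17  (via 3)
Shortest route: 6–1–3–2 = 17 kPa.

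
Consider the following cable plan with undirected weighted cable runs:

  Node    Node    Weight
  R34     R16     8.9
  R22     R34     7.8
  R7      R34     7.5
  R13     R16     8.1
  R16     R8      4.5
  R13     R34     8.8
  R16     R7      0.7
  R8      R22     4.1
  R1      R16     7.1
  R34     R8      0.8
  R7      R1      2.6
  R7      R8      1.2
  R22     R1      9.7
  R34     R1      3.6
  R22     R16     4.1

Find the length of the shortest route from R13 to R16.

8.1

Compare a few routes:
R13–R16: 8.1 = 8.1
R13–R34–R8–R7–R16: 8.8+0.8+1.2+0.7 = 11.5
R13–R34–R1–R7–R16: 8.8+3.6+2.6+0.7 = 15.7
R13–R34–R8–R16: 8.8+0.8+4.5 = 14.1
Cheapest is R13–R16 at 8.1.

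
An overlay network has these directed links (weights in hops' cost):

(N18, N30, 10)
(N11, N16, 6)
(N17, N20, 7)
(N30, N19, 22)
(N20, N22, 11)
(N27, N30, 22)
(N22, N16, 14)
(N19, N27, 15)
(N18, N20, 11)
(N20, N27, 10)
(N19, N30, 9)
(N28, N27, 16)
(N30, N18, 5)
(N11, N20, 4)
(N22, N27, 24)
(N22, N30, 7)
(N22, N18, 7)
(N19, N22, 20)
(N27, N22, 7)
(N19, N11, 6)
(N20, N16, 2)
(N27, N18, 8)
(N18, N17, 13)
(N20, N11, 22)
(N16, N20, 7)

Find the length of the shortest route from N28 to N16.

37 hops' cost

Running Dijkstra from N28:
N28: 0
N27: 16  (via N28)
N22: 23  (via N27)
N18: 24  (via N27)
N30: 30  (via N22)
N20: 35  (via N18)
N16: 37  (via N22)
Shortest route: N28 → N27 → N22 → N16 = 37 hops' cost.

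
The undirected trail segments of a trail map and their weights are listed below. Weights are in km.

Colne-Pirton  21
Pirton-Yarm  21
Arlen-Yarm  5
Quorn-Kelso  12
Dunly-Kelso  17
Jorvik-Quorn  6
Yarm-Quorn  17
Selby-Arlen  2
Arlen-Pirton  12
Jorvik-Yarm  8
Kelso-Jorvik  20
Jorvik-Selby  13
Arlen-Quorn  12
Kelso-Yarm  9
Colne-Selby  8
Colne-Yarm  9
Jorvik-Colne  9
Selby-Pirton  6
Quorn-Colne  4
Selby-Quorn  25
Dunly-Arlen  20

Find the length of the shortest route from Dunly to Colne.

Shortest distances from Dunly:
Dunly: 0
Kelso: 17  (via Dunly)
Arlen: 20  (via Dunly)
Selby: 22  (via Arlen)
Yarm: 25  (via Arlen)
Pirton: 28  (via Selby)
Quorn: 29  (via Kelso)
Colne: 30  (via Selby)
Shortest route: Dunly → Arlen → Selby → Colne = 30 km.

30 km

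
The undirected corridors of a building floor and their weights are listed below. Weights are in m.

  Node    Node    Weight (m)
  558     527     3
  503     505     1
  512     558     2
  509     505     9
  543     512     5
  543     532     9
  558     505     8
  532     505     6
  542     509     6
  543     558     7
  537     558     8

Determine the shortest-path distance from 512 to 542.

Enumerating some paths:
512 → 558 → 505 → 509 → 542: 2+8+9+6 = 25
512 → 543 → 558 → 505 → 509 → 542: 5+7+8+9+6 = 35
Cheapest is 512 → 558 → 505 → 509 → 542 at 25 m.

25 m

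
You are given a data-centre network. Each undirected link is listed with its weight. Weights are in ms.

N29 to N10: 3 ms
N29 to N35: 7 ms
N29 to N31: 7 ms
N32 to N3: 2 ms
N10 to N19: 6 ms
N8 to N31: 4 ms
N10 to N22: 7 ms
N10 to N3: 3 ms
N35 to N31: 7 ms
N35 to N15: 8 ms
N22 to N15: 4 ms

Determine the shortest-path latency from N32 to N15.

Enumerating some paths:
N32–N3–N10–N29–N35–N15: 2+3+3+7+8 = 23
N32–N3–N10–N22–N15: 2+3+7+4 = 16
Cheapest is N32–N3–N10–N22–N15 at 16 ms.

16 ms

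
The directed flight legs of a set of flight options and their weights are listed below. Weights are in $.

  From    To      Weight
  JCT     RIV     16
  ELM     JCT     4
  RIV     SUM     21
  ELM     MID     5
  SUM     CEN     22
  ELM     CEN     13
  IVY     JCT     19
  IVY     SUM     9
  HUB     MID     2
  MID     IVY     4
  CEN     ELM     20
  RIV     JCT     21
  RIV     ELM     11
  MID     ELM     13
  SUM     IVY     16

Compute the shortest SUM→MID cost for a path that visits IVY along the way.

$67

Best SUM to IVY: SUM → IVY costing 16
Shortest IVY→MID: IVY → JCT → RIV → ELM → MID = 51
Total via IVY: 16 + 51 = $67.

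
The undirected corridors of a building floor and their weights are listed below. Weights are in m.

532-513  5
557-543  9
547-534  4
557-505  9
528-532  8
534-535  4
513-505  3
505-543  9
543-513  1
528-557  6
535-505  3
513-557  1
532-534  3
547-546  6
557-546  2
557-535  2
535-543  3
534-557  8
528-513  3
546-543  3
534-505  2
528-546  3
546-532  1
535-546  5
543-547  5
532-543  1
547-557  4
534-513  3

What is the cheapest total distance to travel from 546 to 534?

4 m

Enumerating some paths:
546–532–534: 1+3 = 4
546–532–543–513–534: 1+1+1+3 = 6
546–557–513–534: 2+1+3 = 6
546–543–513–534: 3+1+3 = 7
The minimum is 4 m via 546–532–534.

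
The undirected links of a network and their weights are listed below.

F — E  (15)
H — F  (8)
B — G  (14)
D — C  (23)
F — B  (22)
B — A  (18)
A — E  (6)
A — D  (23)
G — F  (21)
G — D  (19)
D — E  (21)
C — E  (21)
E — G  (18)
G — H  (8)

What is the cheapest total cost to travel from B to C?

Enumerating some paths:
B–A–E–C: 18+6+21 = 45
B–G–D–C: 14+19+23 = 56
B–G–E–C: 14+18+21 = 53
The minimum is 45 via B–A–E–C.

45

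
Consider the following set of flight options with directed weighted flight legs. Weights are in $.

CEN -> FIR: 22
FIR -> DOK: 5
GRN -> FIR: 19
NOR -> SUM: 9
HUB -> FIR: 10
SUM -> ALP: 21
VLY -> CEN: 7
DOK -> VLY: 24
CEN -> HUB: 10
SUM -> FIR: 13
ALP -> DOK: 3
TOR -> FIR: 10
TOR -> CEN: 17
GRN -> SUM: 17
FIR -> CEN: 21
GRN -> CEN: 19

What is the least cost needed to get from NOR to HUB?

Shortest distances from NOR:
NOR: 0
SUM: 9  (via NOR)
FIR: 22  (via SUM)
DOK: 27  (via FIR)
ALP: 30  (via SUM)
CEN: 43  (via FIR)
VLY: 51  (via DOK)
HUB: 53  (via CEN)
Shortest route: NOR → SUM → FIR → CEN → HUB = $53.

$53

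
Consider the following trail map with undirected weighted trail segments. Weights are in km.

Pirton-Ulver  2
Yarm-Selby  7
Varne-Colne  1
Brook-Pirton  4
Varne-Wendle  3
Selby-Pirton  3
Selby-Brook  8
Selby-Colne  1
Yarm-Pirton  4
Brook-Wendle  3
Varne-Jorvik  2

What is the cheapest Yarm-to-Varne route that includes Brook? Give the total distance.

Shortest Yarm→Brook: Yarm → Pirton → Brook = 8
Best Brook to Varne: Brook → Wendle → Varne costing 6
Total via Brook: 8 + 6 = 14 km.

14 km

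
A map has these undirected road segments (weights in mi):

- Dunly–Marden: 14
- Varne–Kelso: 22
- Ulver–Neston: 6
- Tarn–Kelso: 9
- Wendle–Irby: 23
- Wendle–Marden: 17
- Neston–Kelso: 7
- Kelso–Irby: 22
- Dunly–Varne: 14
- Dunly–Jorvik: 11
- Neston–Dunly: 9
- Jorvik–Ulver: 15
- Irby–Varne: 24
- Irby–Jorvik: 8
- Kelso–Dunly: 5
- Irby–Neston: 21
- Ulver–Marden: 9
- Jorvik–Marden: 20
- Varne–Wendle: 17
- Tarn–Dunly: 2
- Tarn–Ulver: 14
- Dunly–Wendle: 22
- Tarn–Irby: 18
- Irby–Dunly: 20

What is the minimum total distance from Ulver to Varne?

Running Dijkstra from Ulver:
Ulver: 0
Neston: 6  (via Ulver)
Marden: 9  (via Ulver)
Kelso: 13  (via Neston)
Tarn: 14  (via Ulver)
Jorvik: 15  (via Ulver)
Dunly: 15  (via Neston)
Irby: 23  (via Jorvik)
Wendle: 26  (via Marden)
Varne: 29  (via Dunly)
Shortest route: Ulver → Neston → Dunly → Varne = 29 mi.

29 mi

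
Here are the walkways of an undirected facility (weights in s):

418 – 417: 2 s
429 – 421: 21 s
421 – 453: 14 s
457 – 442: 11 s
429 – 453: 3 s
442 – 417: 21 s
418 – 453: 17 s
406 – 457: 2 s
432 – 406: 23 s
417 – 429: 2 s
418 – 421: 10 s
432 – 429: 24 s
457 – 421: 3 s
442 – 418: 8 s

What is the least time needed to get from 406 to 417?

Candidate routes:
406 → 457 → 442 → 418 → 417: 2+11+8+2 = 23
406 → 457 → 421 → 418 → 417: 2+3+10+2 = 17
406 → 457 → 421 → 453 → 429 → 417: 2+3+14+3+2 = 24
Cheapest is 406 → 457 → 421 → 418 → 417 at 17 s.

17 s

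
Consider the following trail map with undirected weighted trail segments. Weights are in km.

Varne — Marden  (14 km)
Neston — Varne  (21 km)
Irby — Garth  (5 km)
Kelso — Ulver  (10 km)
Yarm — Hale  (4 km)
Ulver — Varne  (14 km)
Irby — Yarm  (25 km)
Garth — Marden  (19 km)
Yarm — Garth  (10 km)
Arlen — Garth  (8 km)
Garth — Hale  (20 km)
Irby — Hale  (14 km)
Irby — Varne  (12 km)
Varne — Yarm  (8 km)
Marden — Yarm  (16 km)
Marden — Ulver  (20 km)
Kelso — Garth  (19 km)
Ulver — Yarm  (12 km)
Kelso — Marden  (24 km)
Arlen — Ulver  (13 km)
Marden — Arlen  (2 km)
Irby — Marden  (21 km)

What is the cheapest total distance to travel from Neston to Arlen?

37 km

Settle nodes by increasing distance from Neston:
Neston: 0
Varne: 21  (via Neston)
Yarm: 29  (via Varne)
Hale: 33  (via Yarm)
Irby: 33  (via Varne)
Marden: 35  (via Varne)
Ulver: 35  (via Varne)
Arlen: 37  (via Marden)
Shortest route: Neston → Varne → Marden → Arlen = 37 km.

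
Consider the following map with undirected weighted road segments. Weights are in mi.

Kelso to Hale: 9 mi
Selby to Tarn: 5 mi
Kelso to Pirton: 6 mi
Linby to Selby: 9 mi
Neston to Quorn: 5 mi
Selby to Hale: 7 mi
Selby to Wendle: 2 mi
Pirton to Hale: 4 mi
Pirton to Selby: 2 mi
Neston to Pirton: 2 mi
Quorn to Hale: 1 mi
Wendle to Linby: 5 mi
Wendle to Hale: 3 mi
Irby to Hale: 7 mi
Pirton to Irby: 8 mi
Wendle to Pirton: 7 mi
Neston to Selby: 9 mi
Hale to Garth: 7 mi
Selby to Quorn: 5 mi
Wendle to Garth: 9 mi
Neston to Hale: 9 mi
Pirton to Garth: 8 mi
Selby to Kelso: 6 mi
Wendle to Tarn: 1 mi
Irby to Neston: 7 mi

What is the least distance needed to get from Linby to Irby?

Shortest distances from Linby:
Linby: 0
Wendle: 5  (via Linby)
Tarn: 6  (via Wendle)
Selby: 7  (via Wendle)
Hale: 8  (via Wendle)
Quorn: 9  (via Hale)
Pirton: 9  (via Selby)
Neston: 11  (via Pirton)
Kelso: 13  (via Selby)
Garth: 14  (via Wendle)
Irby: 15  (via Hale)
Shortest route: Linby → Wendle → Hale → Irby = 15 mi.

15 mi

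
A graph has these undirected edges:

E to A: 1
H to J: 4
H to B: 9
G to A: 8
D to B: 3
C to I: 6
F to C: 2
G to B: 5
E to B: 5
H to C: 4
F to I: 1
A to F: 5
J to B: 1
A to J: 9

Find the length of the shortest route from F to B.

Settle nodes by increasing distance from F:
F: 0
I: 1  (via F)
C: 2  (via F)
A: 5  (via F)
E: 6  (via A)
H: 6  (via C)
J: 10  (via H)
B: 11  (via E)
Shortest route: F → A → E → B = 11.

11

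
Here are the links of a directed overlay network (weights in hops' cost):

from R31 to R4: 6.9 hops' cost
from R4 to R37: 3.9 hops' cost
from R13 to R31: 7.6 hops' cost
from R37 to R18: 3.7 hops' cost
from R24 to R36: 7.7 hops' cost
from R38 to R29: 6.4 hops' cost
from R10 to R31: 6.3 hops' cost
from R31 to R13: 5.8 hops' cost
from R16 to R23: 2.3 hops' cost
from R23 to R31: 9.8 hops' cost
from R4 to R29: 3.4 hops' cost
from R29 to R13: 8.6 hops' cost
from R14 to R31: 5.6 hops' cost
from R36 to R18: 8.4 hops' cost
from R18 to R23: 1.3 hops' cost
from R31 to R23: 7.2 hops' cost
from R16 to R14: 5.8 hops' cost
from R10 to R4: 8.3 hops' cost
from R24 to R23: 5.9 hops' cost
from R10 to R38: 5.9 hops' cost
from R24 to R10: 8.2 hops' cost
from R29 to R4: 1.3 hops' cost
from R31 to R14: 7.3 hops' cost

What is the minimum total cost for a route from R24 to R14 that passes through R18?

Best R24 to R18: R24 → R36 → R18 costing 16.1
Shortest R18→R14: R18 → R23 → R31 → R14 = 18.4
Total via R18: 16.1 + 18.4 = 34.5 hops' cost.

34.5 hops' cost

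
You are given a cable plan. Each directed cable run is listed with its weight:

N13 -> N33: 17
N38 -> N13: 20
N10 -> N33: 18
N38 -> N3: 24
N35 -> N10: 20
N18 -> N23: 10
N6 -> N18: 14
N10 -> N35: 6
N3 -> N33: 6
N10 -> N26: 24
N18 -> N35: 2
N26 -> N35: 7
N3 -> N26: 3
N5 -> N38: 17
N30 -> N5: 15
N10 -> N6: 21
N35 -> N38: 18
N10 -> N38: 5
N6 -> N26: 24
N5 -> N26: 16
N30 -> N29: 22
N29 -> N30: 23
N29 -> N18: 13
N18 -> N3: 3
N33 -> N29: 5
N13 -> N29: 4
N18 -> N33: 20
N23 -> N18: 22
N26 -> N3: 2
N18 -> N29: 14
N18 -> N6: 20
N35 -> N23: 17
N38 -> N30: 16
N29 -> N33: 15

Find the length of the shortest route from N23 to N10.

Running Dijkstra from N23:
N23: 0
N18: 22  (via N23)
N35: 24  (via N18)
N3: 25  (via N18)
N26: 28  (via N3)
N33: 31  (via N3)
N29: 36  (via N18)
N38: 42  (via N35)
N6: 42  (via N18)
N10: 44  (via N35)
Shortest route: N23–N18–N35–N10 = 44.

44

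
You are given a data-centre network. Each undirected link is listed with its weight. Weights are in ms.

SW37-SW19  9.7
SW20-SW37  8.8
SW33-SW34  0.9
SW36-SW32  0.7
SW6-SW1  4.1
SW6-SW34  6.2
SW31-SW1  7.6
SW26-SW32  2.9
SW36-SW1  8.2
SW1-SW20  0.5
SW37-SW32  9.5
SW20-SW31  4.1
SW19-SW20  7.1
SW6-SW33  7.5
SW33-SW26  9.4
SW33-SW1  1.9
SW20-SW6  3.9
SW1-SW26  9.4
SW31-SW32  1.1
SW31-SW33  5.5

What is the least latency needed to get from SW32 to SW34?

7.5 ms

Settle nodes by increasing distance from SW32:
SW32: 0
SW36: 0.7  (via SW32)
SW31: 1.1  (via SW32)
SW26: 2.9  (via SW32)
SW20: 5.2  (via SW31)
SW1: 5.7  (via SW20)
SW33: 6.6  (via SW31)
SW34: 7.5  (via SW33)
Shortest route: SW32–SW31–SW33–SW34 = 7.5 ms.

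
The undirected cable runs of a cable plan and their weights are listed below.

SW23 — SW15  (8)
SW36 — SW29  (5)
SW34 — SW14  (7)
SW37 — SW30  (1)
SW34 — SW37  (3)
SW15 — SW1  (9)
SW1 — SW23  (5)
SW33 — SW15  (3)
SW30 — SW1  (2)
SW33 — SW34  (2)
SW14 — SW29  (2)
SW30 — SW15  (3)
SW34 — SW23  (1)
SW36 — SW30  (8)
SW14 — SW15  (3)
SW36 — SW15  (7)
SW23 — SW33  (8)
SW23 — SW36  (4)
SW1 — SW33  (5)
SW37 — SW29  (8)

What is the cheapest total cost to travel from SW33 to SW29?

8

Settle nodes by increasing distance from SW33:
SW33: 0
SW34: 2  (via SW33)
SW23: 3  (via SW34)
SW15: 3  (via SW33)
SW1: 5  (via SW33)
SW37: 5  (via SW34)
SW30: 6  (via SW15)
SW14: 6  (via SW15)
SW36: 7  (via SW23)
SW29: 8  (via SW14)
Shortest route: SW33–SW15–SW14–SW29 = 8.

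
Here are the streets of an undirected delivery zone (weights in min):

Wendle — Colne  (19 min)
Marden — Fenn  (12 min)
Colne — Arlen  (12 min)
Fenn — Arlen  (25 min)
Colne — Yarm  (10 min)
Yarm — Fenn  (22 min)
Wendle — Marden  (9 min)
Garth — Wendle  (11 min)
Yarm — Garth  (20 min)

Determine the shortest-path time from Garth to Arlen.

Settle nodes by increasing distance from Garth:
Garth: 0
Wendle: 11  (via Garth)
Marden: 20  (via Wendle)
Yarm: 20  (via Garth)
Colne: 30  (via Wendle)
Fenn: 32  (via Marden)
Arlen: 42  (via Colne)
Shortest route: Garth–Wendle–Colne–Arlen = 42 min.

42 min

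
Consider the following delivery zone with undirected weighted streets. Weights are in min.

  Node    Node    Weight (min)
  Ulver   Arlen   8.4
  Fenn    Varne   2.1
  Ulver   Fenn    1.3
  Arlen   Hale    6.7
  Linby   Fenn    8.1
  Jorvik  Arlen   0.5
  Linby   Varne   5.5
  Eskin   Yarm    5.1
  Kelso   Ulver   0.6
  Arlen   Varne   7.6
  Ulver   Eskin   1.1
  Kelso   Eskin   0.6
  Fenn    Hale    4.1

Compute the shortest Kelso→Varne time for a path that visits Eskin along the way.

Shortest Kelso→Eskin: Kelso–Eskin = 0.6
Shortest Eskin→Varne: Eskin–Ulver–Fenn–Varne = 4.5
Total via Eskin: 0.6 + 4.5 = 5.1 min.

5.1 min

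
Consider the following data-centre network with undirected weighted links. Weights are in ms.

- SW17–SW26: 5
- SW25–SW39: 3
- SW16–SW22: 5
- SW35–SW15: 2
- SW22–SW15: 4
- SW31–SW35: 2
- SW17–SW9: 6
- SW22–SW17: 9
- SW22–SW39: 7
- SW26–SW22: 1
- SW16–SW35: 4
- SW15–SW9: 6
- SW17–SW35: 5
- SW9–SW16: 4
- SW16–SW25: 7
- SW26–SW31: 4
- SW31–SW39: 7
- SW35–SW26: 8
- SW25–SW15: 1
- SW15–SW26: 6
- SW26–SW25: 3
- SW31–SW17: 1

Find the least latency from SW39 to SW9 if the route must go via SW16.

Best SW39 to SW16: SW39 → SW25 → SW16 costing 10
Best SW16 to SW9: SW16 → SW9 costing 4
Total via SW16: 10 + 4 = 14 ms.

14 ms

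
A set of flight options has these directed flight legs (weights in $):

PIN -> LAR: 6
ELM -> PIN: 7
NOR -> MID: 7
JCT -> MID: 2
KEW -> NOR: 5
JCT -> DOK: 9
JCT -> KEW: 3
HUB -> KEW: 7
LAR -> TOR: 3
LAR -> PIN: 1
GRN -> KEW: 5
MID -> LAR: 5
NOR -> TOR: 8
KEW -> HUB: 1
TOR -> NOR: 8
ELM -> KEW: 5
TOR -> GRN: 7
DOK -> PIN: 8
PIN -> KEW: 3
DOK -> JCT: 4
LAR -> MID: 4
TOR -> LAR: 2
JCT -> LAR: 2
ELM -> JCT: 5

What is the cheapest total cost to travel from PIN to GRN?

$16

Candidate routes:
PIN–LAR–TOR–GRN: 6+3+7 = 16
PIN–KEW–NOR–TOR–GRN: 3+5+8+7 = 23
Cheapest is PIN–LAR–TOR–GRN at $16.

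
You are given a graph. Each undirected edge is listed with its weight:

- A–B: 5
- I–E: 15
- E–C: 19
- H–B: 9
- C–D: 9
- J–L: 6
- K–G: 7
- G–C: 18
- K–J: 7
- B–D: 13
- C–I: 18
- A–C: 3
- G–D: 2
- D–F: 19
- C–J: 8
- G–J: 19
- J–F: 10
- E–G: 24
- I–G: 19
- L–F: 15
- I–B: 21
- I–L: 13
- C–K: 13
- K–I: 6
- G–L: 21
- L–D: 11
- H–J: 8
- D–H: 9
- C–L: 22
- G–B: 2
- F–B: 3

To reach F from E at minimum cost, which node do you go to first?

Enumerating some paths:
E → I → K → G → B → F: 15+6+7+2+3 = 33
E → C → D → G → B → F: 19+9+2+2+3 = 35
E → C → A → B → F: 19+3+5+3 = 30
E → G → B → F: 24+2+3 = 29
Cheapest is E → G → B → F at 29.
So from E the first move is to G.

G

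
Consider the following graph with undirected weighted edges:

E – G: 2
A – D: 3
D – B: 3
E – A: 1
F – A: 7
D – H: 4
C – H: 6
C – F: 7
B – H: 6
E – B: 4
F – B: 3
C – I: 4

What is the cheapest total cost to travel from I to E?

Settle nodes by increasing distance from I:
I: 0
C: 4  (via I)
H: 10  (via C)
F: 11  (via C)
B: 14  (via F)
D: 14  (via H)
A: 17  (via D)
E: 18  (via B)
Shortest route: I–C–F–B–E = 18.

18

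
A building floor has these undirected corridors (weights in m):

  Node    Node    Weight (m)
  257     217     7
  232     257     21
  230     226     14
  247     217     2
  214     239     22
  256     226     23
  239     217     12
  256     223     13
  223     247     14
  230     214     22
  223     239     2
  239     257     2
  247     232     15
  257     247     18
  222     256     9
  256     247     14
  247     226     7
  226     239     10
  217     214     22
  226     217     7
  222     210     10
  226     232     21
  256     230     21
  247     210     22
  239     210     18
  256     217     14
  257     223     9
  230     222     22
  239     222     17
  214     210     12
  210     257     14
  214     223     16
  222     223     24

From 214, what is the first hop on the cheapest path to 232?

Compare a few routes:
214 - 223 - 239 - 257 - 232: 16+2+2+21 = 41
214 - 223 - 239 - 257 - 217 - 247 - 232: 16+2+2+7+2+15 = 44
214 - 223 - 247 - 232: 16+14+15 = 45
214 - 217 - 247 - 232: 22+2+15 = 39
The minimum is 39 m via 214 - 217 - 247 - 232.
So from 214 the first move is to 217.

217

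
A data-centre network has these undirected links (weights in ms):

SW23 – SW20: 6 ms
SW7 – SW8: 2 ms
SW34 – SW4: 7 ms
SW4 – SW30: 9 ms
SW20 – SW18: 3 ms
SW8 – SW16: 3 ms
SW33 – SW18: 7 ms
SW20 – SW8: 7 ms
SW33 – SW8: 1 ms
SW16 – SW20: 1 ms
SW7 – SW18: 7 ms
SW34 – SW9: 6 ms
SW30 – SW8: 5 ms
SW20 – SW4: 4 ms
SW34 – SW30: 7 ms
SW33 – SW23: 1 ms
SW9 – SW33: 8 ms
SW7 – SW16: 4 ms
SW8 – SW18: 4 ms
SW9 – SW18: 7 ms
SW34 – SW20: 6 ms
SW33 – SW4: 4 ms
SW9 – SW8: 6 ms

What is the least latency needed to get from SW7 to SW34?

11 ms

Settle nodes by increasing distance from SW7:
SW7: 0
SW8: 2  (via SW7)
SW33: 3  (via SW8)
SW16: 4  (via SW7)
SW23: 4  (via SW33)
SW20: 5  (via SW16)
SW18: 6  (via SW8)
SW4: 7  (via SW33)
SW30: 7  (via SW8)
SW9: 8  (via SW8)
SW34: 11  (via SW20)
Shortest route: SW7 → SW16 → SW20 → SW34 = 11 ms.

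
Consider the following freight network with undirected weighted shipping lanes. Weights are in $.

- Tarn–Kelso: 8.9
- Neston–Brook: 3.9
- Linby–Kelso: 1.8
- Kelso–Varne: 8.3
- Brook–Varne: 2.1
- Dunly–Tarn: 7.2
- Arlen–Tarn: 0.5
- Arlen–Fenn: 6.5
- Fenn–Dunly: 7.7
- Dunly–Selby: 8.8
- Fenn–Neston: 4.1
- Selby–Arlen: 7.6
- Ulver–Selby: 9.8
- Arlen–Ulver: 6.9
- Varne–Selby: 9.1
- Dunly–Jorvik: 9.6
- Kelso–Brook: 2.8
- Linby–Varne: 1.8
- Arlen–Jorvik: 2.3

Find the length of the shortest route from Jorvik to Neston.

Running Dijkstra from Jorvik:
Jorvik: 0
Arlen: 2.3  (via Jorvik)
Tarn: 2.8  (via Arlen)
Fenn: 8.8  (via Arlen)
Ulver: 9.2  (via Arlen)
Dunly: 9.6  (via Jorvik)
Selby: 9.9  (via Arlen)
Kelso: 11.7  (via Tarn)
Neston: 12.9  (via Fenn)
Shortest route: Jorvik → Arlen → Fenn → Neston = $12.9.

$12.9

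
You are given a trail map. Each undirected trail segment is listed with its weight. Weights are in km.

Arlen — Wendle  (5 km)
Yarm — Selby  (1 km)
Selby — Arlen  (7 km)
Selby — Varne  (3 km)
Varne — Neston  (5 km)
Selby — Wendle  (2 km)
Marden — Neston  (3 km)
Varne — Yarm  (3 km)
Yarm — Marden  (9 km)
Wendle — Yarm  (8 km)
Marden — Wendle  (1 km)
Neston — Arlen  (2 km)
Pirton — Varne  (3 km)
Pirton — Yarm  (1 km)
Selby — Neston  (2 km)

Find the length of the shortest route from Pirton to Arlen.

6 km

Settle nodes by increasing distance from Pirton:
Pirton: 0
Yarm: 1  (via Pirton)
Selby: 2  (via Yarm)
Varne: 3  (via Pirton)
Wendle: 4  (via Selby)
Neston: 4  (via Selby)
Marden: 5  (via Wendle)
Arlen: 6  (via Neston)
Shortest route: Pirton–Yarm–Selby–Neston–Arlen = 6 km.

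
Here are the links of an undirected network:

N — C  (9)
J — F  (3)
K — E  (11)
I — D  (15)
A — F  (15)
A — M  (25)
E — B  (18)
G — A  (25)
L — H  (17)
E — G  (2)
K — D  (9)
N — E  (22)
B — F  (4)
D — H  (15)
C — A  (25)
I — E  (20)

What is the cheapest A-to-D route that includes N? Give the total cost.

76

Best A to N: A–C–N costing 34
Shortest N→D: N–E–K–D = 42
Total via N: 34 + 42 = 76.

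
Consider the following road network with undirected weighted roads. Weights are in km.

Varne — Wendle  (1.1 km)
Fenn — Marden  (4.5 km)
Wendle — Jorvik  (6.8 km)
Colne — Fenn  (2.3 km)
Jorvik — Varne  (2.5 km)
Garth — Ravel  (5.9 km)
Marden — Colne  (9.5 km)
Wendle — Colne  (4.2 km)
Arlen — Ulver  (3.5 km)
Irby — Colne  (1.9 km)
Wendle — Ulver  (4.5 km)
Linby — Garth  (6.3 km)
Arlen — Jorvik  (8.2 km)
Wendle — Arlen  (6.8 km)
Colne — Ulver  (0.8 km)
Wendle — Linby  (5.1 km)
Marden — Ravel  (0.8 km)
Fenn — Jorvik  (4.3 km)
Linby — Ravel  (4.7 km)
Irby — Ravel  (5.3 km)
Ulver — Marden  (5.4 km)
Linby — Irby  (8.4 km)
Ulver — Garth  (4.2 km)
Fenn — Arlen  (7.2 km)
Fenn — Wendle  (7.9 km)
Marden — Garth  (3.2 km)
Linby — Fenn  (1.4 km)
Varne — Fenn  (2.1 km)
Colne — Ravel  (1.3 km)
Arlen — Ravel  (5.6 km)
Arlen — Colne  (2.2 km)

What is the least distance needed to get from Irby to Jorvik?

8.5 km

Shortest distances from Irby:
Irby: 0
Colne: 1.9  (via Irby)
Ulver: 2.7  (via Colne)
Ravel: 3.2  (via Colne)
Marden: 4  (via Ravel)
Arlen: 4.1  (via Colne)
Fenn: 4.2  (via Colne)
Linby: 5.6  (via Fenn)
Wendle: 6.1  (via Colne)
Varne: 6.3  (via Fenn)
Garth: 6.9  (via Ulver)
Jorvik: 8.5  (via Fenn)
Shortest route: Irby → Colne → Fenn → Jorvik = 8.5 km.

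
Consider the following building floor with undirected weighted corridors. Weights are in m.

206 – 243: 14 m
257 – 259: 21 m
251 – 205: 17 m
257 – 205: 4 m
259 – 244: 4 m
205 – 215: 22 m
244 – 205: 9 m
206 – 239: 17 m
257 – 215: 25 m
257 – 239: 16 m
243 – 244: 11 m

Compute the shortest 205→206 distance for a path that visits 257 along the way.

Best 205 to 257: 205–257 costing 4
Best 257 to 206: 257–239–206 costing 33
Total via 257: 4 + 33 = 37 m.

37 m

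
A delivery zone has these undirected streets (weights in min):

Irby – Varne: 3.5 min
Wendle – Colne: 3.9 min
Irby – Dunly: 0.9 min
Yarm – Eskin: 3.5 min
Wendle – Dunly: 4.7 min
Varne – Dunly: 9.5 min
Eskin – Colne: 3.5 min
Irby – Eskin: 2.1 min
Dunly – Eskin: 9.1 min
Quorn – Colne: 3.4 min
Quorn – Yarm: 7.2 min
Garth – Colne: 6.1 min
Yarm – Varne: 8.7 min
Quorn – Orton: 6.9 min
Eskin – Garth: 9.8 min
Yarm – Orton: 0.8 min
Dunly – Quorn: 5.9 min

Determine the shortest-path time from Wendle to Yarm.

10.9 min

Running Dijkstra from Wendle:
Wendle: 0
Colne: 3.9  (via Wendle)
Dunly: 4.7  (via Wendle)
Irby: 5.6  (via Dunly)
Quorn: 7.3  (via Colne)
Eskin: 7.4  (via Colne)
Varne: 9.1  (via Irby)
Garth: 10  (via Colne)
Yarm: 10.9  (via Eskin)
Shortest route: Wendle → Colne → Eskin → Yarm = 10.9 min.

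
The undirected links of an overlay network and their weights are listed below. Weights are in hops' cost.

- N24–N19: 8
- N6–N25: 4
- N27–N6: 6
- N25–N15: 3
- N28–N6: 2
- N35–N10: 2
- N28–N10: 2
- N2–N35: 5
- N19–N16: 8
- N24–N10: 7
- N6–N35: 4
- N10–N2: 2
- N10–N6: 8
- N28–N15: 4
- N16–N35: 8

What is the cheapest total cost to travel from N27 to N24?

17 hops' cost

Compare a few routes:
N27 - N6 - N10 - N24: 6+8+7 = 21
N27 - N6 - N35 - N10 - N24: 6+4+2+7 = 19
N27 - N6 - N28 - N10 - N24: 6+2+2+7 = 17
Cheapest is N27 - N6 - N28 - N10 - N24 at 17 hops' cost.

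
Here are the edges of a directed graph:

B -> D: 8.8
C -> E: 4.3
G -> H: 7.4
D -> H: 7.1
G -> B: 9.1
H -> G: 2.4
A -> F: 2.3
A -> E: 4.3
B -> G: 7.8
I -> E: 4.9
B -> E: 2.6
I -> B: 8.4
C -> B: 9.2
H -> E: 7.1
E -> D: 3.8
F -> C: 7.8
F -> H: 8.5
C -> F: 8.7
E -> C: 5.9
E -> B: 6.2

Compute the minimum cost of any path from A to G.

13.2

Settle nodes by increasing distance from A:
A: 0
F: 2.3  (via A)
E: 4.3  (via A)
D: 8.1  (via E)
C: 10.1  (via F)
B: 10.5  (via E)
H: 10.8  (via F)
G: 13.2  (via H)
Shortest route: A → F → H → G = 13.2.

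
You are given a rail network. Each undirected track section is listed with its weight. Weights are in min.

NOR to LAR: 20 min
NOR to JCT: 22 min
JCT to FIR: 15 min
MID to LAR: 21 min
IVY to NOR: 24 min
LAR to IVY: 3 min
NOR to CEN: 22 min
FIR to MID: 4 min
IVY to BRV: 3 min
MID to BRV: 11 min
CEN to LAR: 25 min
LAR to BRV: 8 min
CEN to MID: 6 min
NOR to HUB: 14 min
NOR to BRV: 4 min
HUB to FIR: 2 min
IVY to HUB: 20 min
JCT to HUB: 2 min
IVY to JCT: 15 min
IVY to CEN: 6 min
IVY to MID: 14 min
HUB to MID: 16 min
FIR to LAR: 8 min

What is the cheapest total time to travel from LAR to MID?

12 min

Candidate routes:
LAR–IVY–CEN–MID: 3+6+6 = 15
LAR–FIR–MID: 8+4 = 12
The minimum is 12 min via LAR–FIR–MID.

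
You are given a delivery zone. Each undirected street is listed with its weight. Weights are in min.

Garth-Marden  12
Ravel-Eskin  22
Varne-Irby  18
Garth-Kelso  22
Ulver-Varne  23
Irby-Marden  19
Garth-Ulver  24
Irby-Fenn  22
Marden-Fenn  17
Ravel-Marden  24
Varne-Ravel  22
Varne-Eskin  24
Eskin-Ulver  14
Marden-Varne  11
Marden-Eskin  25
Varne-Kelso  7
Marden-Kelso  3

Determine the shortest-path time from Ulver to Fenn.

50 min

Candidate routes:
Ulver–Varne–Kelso–Marden–Fenn: 23+7+3+17 = 50
Ulver–Varne–Marden–Fenn: 23+11+17 = 51
Ulver–Garth–Marden–Fenn: 24+12+17 = 53
Ulver–Eskin–Marden–Fenn: 14+25+17 = 56
The minimum is 50 min via Ulver–Varne–Kelso–Marden–Fenn.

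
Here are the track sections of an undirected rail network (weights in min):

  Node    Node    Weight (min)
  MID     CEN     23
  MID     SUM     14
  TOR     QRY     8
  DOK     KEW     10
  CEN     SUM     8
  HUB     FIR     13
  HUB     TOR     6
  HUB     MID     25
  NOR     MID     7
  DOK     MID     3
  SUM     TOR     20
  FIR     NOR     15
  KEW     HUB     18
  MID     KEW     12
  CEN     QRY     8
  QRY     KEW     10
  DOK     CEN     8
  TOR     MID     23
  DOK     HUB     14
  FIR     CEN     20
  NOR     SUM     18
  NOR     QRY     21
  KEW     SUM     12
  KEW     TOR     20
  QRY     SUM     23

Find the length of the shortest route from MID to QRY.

Enumerating some paths:
MID - DOK - KEW - QRY: 3+10+10 = 23
MID - DOK - CEN - QRY: 3+8+8 = 19
MID - KEW - QRY: 12+10 = 22
Cheapest is MID - DOK - CEN - QRY at 19 min.

19 min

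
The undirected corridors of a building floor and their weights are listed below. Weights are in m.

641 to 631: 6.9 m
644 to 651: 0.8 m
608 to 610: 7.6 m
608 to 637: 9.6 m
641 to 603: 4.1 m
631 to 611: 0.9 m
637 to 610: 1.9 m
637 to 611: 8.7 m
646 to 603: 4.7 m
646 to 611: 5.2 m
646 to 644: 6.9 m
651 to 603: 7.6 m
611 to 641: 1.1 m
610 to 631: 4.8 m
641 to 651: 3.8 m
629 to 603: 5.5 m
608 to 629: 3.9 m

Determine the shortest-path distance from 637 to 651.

12.5 m

Candidate routes:
637 - 610 - 631 - 641 - 651: 1.9+4.8+6.9+3.8 = 17.4
637 - 610 - 631 - 611 - 641 - 651: 1.9+4.8+0.9+1.1+3.8 = 12.5
637 - 611 - 641 - 651: 8.7+1.1+3.8 = 13.6
Cheapest is 637 - 610 - 631 - 611 - 641 - 651 at 12.5 m.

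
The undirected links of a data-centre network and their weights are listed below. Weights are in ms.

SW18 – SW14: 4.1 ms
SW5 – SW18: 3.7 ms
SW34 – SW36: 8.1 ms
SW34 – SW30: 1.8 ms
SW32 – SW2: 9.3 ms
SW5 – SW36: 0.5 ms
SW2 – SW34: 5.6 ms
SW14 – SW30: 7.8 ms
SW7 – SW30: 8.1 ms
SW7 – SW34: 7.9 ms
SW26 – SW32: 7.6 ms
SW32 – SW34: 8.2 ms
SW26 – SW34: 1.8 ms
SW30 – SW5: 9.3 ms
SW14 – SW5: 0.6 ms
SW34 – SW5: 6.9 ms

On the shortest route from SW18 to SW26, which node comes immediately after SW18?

Candidate routes:
SW18–SW5–SW34–SW26: 3.7+6.9+1.8 = 12.4
SW18–SW14–SW5–SW34–SW26: 4.1+0.6+6.9+1.8 = 13.4
The minimum is 12.4 ms via SW18–SW5–SW34–SW26.
So from SW18 the first move is to SW5.

SW5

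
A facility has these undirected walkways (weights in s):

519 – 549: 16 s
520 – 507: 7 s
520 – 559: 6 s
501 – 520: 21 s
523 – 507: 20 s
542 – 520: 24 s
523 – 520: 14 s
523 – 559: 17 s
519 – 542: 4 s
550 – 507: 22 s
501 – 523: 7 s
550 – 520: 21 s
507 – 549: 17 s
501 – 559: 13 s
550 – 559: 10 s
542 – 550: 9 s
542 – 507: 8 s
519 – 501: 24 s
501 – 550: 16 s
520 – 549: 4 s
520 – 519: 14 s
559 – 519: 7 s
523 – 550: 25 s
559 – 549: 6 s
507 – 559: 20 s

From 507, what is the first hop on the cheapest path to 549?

Compare a few routes:
507 → 549: 17 = 17
507 → 520 → 549: 7+4 = 11
507 → 520 → 559 → 549: 7+6+6 = 19
The minimum is 11 s via 507 → 520 → 549.
So from 507 the first move is to 520.

520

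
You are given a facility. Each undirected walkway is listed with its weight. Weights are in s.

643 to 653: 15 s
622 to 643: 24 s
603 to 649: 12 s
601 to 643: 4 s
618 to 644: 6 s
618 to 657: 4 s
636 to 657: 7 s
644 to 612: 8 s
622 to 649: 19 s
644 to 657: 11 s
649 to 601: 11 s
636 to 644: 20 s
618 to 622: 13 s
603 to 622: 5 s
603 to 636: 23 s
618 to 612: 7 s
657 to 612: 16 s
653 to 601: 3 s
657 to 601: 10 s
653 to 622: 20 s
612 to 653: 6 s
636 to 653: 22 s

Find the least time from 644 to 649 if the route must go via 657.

31 s

Shortest 644→657: 644–618–657 = 10
Shortest 657→649: 657–601–649 = 21
Total via 657: 10 + 21 = 31 s.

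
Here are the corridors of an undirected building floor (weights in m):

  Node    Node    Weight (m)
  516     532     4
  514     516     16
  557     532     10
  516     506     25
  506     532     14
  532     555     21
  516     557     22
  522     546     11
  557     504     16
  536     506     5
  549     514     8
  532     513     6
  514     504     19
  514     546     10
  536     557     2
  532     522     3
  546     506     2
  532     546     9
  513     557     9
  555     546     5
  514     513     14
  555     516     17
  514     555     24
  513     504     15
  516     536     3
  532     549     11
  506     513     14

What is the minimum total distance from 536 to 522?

10 m

Candidate routes:
536–557–532–522: 2+10+3 = 15
536–506–546–522: 5+2+11 = 18
536–516–532–522: 3+4+3 = 10
The minimum is 10 m via 536–516–532–522.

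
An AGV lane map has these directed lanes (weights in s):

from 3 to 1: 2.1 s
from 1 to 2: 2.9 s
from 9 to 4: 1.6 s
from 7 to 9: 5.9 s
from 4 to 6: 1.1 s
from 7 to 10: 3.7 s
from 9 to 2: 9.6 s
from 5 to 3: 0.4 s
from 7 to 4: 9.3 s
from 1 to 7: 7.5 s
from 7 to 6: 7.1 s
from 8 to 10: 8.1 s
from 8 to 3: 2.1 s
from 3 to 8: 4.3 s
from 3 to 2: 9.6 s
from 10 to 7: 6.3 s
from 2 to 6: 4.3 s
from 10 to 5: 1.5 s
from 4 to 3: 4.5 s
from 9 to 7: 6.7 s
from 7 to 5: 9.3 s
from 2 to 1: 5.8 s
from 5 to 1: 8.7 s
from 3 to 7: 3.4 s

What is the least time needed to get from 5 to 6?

Settle nodes by increasing distance from 5:
5: 0
3: 0.4  (via 5)
1: 2.5  (via 3)
7: 3.8  (via 3)
8: 4.7  (via 3)
2: 5.4  (via 1)
10: 7.5  (via 7)
6: 9.7  (via 2)
Shortest route: 5 → 3 → 1 → 2 → 6 = 9.7 s.

9.7 s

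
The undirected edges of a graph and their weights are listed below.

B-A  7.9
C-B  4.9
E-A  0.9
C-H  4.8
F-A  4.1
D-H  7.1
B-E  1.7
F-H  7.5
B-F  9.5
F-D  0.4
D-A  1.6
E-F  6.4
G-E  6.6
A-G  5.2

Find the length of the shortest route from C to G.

12.7

Enumerating some paths:
C - B - E - A - G: 4.9+1.7+0.9+5.2 = 12.7
C - B - E - G: 4.9+1.7+6.6 = 13.2
C - H - D - A - G: 4.8+7.1+1.6+5.2 = 18.7
C - B - A - G: 4.9+7.9+5.2 = 18
The minimum is 12.7 via C - B - E - A - G.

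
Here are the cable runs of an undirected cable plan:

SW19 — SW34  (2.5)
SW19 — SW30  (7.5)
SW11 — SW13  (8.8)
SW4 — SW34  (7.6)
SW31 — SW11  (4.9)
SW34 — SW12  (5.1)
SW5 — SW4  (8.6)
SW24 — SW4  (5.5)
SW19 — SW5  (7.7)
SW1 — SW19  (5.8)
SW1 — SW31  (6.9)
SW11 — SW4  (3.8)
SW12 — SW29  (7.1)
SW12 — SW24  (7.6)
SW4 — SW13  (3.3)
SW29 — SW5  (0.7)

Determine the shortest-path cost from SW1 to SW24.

21

Running Dijkstra from SW1:
SW1: 0
SW19: 5.8  (via SW1)
SW31: 6.9  (via SW1)
SW34: 8.3  (via SW19)
SW11: 11.8  (via SW31)
SW30: 13.3  (via SW19)
SW12: 13.4  (via SW34)
SW5: 13.5  (via SW19)
SW29: 14.2  (via SW5)
SW4: 15.6  (via SW11)
SW13: 18.9  (via SW4)
SW24: 21  (via SW12)
Shortest route: SW1 → SW19 → SW34 → SW12 → SW24 = 21.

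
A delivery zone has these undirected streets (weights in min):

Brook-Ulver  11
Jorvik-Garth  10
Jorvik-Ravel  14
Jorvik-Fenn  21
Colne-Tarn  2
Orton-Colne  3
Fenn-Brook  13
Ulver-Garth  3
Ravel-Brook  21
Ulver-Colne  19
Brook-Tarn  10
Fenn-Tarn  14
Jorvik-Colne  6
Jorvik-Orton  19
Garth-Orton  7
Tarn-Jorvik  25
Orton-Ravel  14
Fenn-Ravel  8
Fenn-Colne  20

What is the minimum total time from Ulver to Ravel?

24 min

Compare a few routes:
Ulver → Brook → Ravel: 11+21 = 32
Ulver → Garth → Orton → Ravel: 3+7+14 = 24
Ulver → Garth → Jorvik → Ravel: 3+10+14 = 27
The minimum is 24 min via Ulver → Garth → Orton → Ravel.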